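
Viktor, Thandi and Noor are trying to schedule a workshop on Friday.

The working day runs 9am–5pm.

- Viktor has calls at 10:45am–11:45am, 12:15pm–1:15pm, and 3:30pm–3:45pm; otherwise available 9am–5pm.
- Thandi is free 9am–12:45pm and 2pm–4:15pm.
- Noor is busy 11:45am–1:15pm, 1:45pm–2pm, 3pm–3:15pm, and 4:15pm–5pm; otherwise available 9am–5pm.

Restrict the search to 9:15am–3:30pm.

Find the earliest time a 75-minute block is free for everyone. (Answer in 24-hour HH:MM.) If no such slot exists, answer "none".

Viktor free within 09:00–17:00: 09:00–10:45, 11:45–12:15, 13:15–15:30, 15:45–17:00.
Noor free within 09:00–17:00: 09:00–11:45, 13:15–13:45, 14:00–15:00, 15:15–16:15.
Viktor ∩ Thandi: 09:00–10:45, 11:45–12:15, 14:00–15:30, 15:45–16:15.
Viktor ∩ Thandi ∩ Noor: 09:00–10:45, 14:00–15:00, 15:15–15:30, 15:45–16:15.
Restricted to 09:15–15:30: 09:15–10:45, 14:00–15:00, 15:15–15:30.
Windows ≥ 75 min: 09:15–10:45.
Earliest such window starts at 09:15.

09:15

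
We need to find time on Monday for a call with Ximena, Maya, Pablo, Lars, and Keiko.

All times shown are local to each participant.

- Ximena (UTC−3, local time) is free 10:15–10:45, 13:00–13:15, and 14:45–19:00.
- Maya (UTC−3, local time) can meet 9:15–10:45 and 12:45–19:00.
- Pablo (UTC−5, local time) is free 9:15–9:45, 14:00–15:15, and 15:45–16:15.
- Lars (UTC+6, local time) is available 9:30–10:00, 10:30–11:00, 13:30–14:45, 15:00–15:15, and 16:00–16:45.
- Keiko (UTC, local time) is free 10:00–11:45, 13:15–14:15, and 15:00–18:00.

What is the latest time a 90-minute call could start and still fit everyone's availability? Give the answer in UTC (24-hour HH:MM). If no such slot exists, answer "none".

none

Ximena → UTC: 13:15–13:45, 16:00–16:15, 17:45–22:00.
Maya → UTC: 12:15–13:45, 15:45–22:00.
Pablo → UTC: 14:15–14:45, 19:00–20:15, 20:45–21:15.
Lars → UTC: 03:30–04:00, 04:30–05:00, 07:30–08:45, 09:00–09:15, 10:00–10:45.
Keiko → UTC: 10:00–11:45, 13:15–14:15, 15:00–18:00.
Ximena ∩ Maya: 13:15–13:45, 16:00–16:15, 17:45–22:00.
Ximena ∩ Maya ∩ Pablo: 19:00–20:15, 20:45–21:15.
Ximena ∩ Maya ∩ Pablo ∩ Lars: (none).
Ximena ∩ Maya ∩ Pablo ∩ Lars ∩ Keiko: (none).
Windows ≥ 90 min: (none).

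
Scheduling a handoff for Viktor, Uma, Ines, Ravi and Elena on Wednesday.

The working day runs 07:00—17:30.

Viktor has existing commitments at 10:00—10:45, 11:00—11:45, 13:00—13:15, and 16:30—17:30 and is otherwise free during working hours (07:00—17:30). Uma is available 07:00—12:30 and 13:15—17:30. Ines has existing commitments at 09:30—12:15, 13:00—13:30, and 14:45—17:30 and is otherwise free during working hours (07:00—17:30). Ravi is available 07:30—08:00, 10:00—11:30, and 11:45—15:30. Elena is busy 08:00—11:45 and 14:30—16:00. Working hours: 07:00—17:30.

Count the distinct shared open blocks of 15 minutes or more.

Viktor free within 07:00–17:30: 07:00–10:00, 10:45–11:00, 11:45–13:00, 13:15–16:30.
Ines free within 07:00–17:30: 07:00–09:30, 12:15–13:00, 13:30–14:45.
Elena free within 07:00–17:30: 07:00–08:00, 11:45–14:30, 16:00–17:30.
Viktor ∩ Uma: 07:00–10:00, 10:45–11:00, 11:45–12:30, 13:15–16:30.
Viktor ∩ Uma ∩ Ines: 07:00–09:30, 12:15–12:30, 13:30–14:45.
Viktor ∩ Uma ∩ Ines ∩ Ravi: 07:30–08:00, 12:15–12:30, 13:30–14:45.
Viktor ∩ Uma ∩ Ines ∩ Ravi ∩ Elena: 07:30–08:00, 12:15–12:30, 13:30–14:30.
Windows ≥ 15 min: 07:30–08:00, 12:15–12:30, 13:30–14:30.
That's 3 windows.

3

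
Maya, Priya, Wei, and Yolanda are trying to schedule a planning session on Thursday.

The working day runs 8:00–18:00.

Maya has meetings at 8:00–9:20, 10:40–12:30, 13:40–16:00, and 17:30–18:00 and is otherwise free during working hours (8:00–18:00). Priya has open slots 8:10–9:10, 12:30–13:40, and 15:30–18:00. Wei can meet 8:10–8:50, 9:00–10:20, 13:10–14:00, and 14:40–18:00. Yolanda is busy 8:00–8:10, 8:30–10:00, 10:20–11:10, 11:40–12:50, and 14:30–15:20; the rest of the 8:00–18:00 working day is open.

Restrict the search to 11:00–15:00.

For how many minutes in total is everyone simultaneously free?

Maya free within 08:00–18:00: 09:20–10:40, 12:30–13:40, 16:00–17:30.
Yolanda free within 08:00–18:00: 08:10–08:30, 10:00–10:20, 11:10–11:40, 12:50–14:30, 15:20–18:00.
Maya ∩ Priya: 12:30–13:40, 16:00–17:30.
Maya ∩ Priya ∩ Wei: 13:10–13:40, 16:00–17:30.
Maya ∩ Priya ∩ Wei ∩ Yolanda: 13:10–13:40, 16:00–17:30.
Restricted to 11:00–15:00: 13:10–13:40.
Total common minutes: 30.

30 minutes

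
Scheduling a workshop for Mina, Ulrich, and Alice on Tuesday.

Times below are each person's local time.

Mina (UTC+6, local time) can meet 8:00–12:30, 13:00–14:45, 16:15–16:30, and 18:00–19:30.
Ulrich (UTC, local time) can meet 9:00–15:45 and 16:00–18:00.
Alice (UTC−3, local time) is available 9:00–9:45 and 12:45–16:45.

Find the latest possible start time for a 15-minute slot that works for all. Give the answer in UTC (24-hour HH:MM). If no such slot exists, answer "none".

12:30

Mina → UTC: 02:00–06:30, 07:00–08:45, 10:15–10:30, 12:00–13:30.
Ulrich → UTC: 09:00–15:45, 16:00–18:00.
Alice → UTC: 12:00–12:45, 15:45–19:45.
Mina ∩ Ulrich: 10:15–10:30, 12:00–13:30.
Mina ∩ Ulrich ∩ Alice: 12:00–12:45.
Windows ≥ 15 min: 12:00–12:45.
Latest start in the last window 12:00–12:45 is 12:45 − 15 min = 12:30.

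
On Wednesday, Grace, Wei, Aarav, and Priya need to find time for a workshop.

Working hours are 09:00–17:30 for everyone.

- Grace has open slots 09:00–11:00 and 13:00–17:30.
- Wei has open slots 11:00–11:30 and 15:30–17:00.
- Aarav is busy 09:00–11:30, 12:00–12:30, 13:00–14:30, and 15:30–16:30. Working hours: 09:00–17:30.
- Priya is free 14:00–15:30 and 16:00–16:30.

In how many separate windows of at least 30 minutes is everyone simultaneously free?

Aarav free within 09:00–17:30: 11:30–12:00, 12:30–13:00, 14:30–15:30, 16:30–17:30.
Grace ∩ Wei: 15:30–17:00.
Grace ∩ Wei ∩ Aarav: 16:30–17:00.
Grace ∩ Wei ∩ Aarav ∩ Priya: (none).
Windows ≥ 30 min: (none).
That's 0 windows.

0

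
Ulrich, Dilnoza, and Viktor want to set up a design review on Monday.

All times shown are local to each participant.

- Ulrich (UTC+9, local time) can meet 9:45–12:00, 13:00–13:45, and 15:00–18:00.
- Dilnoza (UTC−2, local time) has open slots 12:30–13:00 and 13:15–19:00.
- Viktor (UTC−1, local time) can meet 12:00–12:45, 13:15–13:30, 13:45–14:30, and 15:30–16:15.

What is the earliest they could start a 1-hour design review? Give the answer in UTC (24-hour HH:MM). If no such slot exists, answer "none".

Ulrich → UTC: 00:45–03:00, 04:00–04:45, 06:00–09:00.
Dilnoza → UTC: 14:30–15:00, 15:15–21:00.
Viktor → UTC: 13:00–13:45, 14:15–14:30, 14:45–15:30, 16:30–17:15.
Ulrich ∩ Dilnoza: (none).
Ulrich ∩ Dilnoza ∩ Viktor: (none).
Windows ≥ 60 min: (none).

none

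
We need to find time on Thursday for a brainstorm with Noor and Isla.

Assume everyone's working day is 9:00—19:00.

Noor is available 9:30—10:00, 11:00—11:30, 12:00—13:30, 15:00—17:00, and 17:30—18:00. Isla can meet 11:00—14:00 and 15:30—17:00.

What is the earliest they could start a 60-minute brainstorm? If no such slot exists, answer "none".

Noor ∩ Isla: 11:00–11:30, 12:00–13:30, 15:30–17:00.
Windows ≥ 60 min: 12:00–13:30, 15:30–17:00.
Earliest such window starts at 12:00.

12:00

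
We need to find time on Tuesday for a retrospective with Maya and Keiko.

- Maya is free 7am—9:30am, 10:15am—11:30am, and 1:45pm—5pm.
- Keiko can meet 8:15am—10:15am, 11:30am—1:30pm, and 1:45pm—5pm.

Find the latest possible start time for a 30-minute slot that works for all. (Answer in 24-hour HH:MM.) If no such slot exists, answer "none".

Maya ∩ Keiko: 08:15–09:30, 13:45–17:00.
Windows ≥ 30 min: 08:15–09:30, 13:45–17:00.
Latest start in the last window 13:45–17:00 is 17:00 − 30 min = 16:30.

16:30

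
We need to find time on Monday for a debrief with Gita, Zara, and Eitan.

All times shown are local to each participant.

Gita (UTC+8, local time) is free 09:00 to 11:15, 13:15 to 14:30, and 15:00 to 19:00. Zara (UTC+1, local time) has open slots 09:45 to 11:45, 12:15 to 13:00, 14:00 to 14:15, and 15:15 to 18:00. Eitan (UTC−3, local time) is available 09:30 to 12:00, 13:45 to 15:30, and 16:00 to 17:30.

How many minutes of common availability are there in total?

0 minutes

Gita → UTC: 01:00–03:15, 05:15–06:30, 07:00–11:00.
Zara → UTC: 08:45–10:45, 11:15–12:00, 13:00–13:15, 14:15–17:00.
Eitan → UTC: 12:30–15:00, 16:45–18:30, 19:00–20:30.
Gita ∩ Zara: 08:45–10:45.
Gita ∩ Zara ∩ Eitan: (none).
Total common minutes: 0.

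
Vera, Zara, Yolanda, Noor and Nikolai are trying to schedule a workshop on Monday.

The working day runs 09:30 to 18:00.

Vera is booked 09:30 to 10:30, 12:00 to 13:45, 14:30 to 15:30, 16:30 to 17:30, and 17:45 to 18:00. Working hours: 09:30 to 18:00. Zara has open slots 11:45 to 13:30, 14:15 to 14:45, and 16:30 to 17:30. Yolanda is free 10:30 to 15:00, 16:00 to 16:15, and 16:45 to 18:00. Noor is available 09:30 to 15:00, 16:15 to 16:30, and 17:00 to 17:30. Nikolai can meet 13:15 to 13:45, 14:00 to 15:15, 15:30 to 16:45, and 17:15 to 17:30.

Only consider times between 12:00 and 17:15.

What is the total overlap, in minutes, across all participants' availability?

15 minutes

Vera free within 09:30–18:00: 10:30–12:00, 13:45–14:30, 15:30–16:30, 17:30–17:45.
Vera ∩ Zara: 11:45–12:00, 14:15–14:30.
Vera ∩ Zara ∩ Yolanda: 11:45–12:00, 14:15–14:30.
Vera ∩ Zara ∩ Yolanda ∩ Noor: 11:45–12:00, 14:15–14:30.
Vera ∩ Zara ∩ Yolanda ∩ Noor ∩ Nikolai: 14:15–14:30.
Restricted to 12:00–17:15: 14:15–14:30.
Total common minutes: 15.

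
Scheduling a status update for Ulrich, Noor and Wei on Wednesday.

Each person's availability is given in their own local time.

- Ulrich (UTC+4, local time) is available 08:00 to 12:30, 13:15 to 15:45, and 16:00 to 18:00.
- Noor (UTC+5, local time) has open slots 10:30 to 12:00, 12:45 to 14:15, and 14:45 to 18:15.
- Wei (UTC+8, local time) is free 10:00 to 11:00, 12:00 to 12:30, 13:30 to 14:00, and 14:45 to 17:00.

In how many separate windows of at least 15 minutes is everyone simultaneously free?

3

Ulrich → UTC: 04:00–08:30, 09:15–11:45, 12:00–14:00.
Noor → UTC: 05:30–07:00, 07:45–09:15, 09:45–13:15.
Wei → UTC: 02:00–03:00, 04:00–04:30, 05:30–06:00, 06:45–09:00.
Ulrich ∩ Noor: 05:30–07:00, 07:45–08:30, 09:45–11:45, 12:00–13:15.
Ulrich ∩ Noor ∩ Wei: 05:30–06:00, 06:45–07:00, 07:45–08:30.
Windows ≥ 15 min: 05:30–06:00, 06:45–07:00, 07:45–08:30.
That's 3 windows.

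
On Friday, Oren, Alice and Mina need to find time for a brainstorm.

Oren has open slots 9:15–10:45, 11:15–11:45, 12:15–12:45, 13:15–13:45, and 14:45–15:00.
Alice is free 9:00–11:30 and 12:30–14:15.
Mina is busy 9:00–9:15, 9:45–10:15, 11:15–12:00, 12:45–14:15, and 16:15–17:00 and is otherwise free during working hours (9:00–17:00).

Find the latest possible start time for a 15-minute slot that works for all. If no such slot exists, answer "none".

12:30

Mina free within 09:00–17:00: 09:15–09:45, 10:15–11:15, 12:00–12:45, 14:15–16:15.
Oren ∩ Alice: 09:15–10:45, 11:15–11:30, 12:30–12:45, 13:15–13:45.
Oren ∩ Alice ∩ Mina: 09:15–09:45, 10:15–10:45, 12:30–12:45.
Windows ≥ 15 min: 09:15–09:45, 10:15–10:45, 12:30–12:45.
Latest start in the last window 12:30–12:45 is 12:45 − 15 min = 12:30.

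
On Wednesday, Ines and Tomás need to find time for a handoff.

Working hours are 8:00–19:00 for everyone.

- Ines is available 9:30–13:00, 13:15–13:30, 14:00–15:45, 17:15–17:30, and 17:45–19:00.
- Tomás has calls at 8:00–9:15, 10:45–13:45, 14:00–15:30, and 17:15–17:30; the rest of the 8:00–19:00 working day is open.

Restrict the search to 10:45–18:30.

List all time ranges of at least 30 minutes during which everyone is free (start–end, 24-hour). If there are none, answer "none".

Tomás free within 08:00–19:00: 09:15–10:45, 13:45–14:00, 15:30–17:15, 17:30–19:00.
Ines ∩ Tomás: 09:30–10:45, 15:30–15:45, 17:45–19:00.
Restricted to 10:45–18:30: 15:30–15:45, 17:45–18:30.
Windows ≥ 30 min: 17:45–18:30.

17:45–18:30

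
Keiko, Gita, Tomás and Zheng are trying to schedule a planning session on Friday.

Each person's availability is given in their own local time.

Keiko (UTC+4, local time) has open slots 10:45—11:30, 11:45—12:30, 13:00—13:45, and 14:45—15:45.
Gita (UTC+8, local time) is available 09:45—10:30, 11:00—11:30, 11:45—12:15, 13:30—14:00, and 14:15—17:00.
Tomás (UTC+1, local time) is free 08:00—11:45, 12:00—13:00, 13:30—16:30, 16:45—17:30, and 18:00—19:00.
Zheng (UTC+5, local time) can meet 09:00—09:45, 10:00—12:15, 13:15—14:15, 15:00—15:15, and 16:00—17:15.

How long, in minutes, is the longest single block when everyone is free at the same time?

15 minutes

Keiko → UTC: 06:45–07:30, 07:45–08:30, 09:00–09:45, 10:45–11:45.
Gita → UTC: 01:45–02:30, 03:00–03:30, 03:45–04:15, 05:30–06:00, 06:15–09:00.
Tomás → UTC: 07:00–10:45, 11:00–12:00, 12:30–15:30, 15:45–16:30, 17:00–18:00.
Zheng → UTC: 04:00–04:45, 05:00–07:15, 08:15–09:15, 10:00–10:15, 11:00–12:15.
Keiko ∩ Gita: 06:45–07:30, 07:45–08:30.
Keiko ∩ Gita ∩ Tomás: 07:00–07:30, 07:45–08:30.
Keiko ∩ Gita ∩ Tomás ∩ Zheng: 07:00–07:15, 08:15–08:30.
Common window lengths: 15, 15 min; longest is 15.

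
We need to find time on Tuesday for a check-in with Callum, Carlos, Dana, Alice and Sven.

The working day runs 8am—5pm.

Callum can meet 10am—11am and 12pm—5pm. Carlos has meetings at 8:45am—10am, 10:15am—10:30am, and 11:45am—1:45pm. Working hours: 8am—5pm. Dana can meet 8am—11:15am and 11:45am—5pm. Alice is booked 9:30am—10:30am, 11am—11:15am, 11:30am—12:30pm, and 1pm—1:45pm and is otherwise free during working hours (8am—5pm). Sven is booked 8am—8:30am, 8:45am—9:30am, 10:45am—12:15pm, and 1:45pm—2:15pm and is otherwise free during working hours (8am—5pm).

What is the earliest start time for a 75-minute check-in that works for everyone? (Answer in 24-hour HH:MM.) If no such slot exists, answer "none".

Carlos free within 08:00–17:00: 08:00–08:45, 10:00–10:15, 10:30–11:45, 13:45–17:00.
Alice free within 08:00–17:00: 08:00–09:30, 10:30–11:00, 11:15–11:30, 12:30–13:00, 13:45–17:00.
Sven free within 08:00–17:00: 08:30–08:45, 09:30–10:45, 12:15–13:45, 14:15–17:00.
Callum ∩ Carlos: 10:00–10:15, 10:30–11:00, 13:45–17:00.
Callum ∩ Carlos ∩ Dana: 10:00–10:15, 10:30–11:00, 13:45–17:00.
Callum ∩ Carlos ∩ Dana ∩ Alice: 10:30–11:00, 13:45–17:00.
Callum ∩ Carlos ∩ Dana ∩ Alice ∩ Sven: 10:30–10:45, 14:15–17:00.
Windows ≥ 75 min: 14:15–17:00.
Earliest such window starts at 14:15.

14:15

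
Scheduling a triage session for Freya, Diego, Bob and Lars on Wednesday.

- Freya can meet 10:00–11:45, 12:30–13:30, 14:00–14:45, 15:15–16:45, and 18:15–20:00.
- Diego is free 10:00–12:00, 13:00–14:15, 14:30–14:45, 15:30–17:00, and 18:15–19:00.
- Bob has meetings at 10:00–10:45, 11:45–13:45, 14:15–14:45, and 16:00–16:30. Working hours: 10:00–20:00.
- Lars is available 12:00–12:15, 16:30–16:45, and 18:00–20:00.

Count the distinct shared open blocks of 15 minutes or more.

Bob free within 10:00–20:00: 10:45–11:45, 13:45–14:15, 14:45–16:00, 16:30–20:00.
Freya ∩ Diego: 10:00–11:45, 13:00–13:30, 14:00–14:15, 14:30–14:45, 15:30–16:45, 18:15–19:00.
Freya ∩ Diego ∩ Bob: 10:45–11:45, 14:00–14:15, 15:30–16:00, 16:30–16:45, 18:15–19:00.
Freya ∩ Diego ∩ Bob ∩ Lars: 16:30–16:45, 18:15–19:00.
Windows ≥ 15 min: 16:30–16:45, 18:15–19:00.
That's 2 windows.

2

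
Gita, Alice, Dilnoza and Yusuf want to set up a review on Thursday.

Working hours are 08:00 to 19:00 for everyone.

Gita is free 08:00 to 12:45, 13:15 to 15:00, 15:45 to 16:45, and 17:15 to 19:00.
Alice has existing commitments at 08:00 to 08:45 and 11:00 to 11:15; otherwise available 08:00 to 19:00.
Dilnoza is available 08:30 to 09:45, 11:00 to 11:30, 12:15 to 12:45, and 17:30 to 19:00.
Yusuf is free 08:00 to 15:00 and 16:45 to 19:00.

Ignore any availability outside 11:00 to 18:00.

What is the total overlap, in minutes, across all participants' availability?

Alice free within 08:00–19:00: 08:45–11:00, 11:15–19:00.
Gita ∩ Alice: 08:45–11:00, 11:15–12:45, 13:15–15:00, 15:45–16:45, 17:15–19:00.
Gita ∩ Alice ∩ Dilnoza: 08:45–09:45, 11:15–11:30, 12:15–12:45, 17:30–19:00.
Gita ∩ Alice ∩ Dilnoza ∩ Yusuf: 08:45–09:45, 11:15–11:30, 12:15–12:45, 17:30–19:00.
Restricted to 11:00–18:00: 11:15–11:30, 12:15–12:45, 17:30–18:00.
Total common minutes: 15 + 30 + 30 = 75.

75 minutes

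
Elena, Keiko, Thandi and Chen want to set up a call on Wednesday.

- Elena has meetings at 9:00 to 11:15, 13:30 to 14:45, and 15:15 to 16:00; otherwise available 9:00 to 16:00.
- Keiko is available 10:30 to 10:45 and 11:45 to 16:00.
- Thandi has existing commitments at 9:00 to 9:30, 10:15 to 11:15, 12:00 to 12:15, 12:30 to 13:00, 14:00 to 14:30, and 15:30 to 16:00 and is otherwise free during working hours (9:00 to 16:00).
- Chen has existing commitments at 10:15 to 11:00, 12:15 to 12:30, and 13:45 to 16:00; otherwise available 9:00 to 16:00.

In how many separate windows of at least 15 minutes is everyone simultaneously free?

2

Elena free within 09:00–16:00: 11:15–13:30, 14:45–15:15.
Thandi free within 09:00–16:00: 09:30–10:15, 11:15–12:00, 12:15–12:30, 13:00–14:00, 14:30–15:30.
Chen free within 09:00–16:00: 09:00–10:15, 11:00–12:15, 12:30–13:45.
Elena ∩ Keiko: 11:45–13:30, 14:45–15:15.
Elena ∩ Keiko ∩ Thandi: 11:45–12:00, 12:15–12:30, 13:00–13:30, 14:45–15:15.
Elena ∩ Keiko ∩ Thandi ∩ Chen: 11:45–12:00, 13:00–13:30.
Windows ≥ 15 min: 11:45–12:00, 13:00–13:30.
That's 2 windows.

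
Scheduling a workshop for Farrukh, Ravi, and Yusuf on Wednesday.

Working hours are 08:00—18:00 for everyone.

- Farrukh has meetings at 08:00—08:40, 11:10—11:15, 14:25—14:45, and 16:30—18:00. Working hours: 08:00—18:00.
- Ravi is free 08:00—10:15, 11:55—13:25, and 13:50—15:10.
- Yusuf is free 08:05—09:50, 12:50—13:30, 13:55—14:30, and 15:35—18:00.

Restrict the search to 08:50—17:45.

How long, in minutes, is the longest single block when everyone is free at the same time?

60 minutes

Farrukh free within 08:00–18:00: 08:40–11:10, 11:15–14:25, 14:45–16:30.
Farrukh ∩ Ravi: 08:40–10:15, 11:55–13:25, 13:50–14:25, 14:45–15:10.
Farrukh ∩ Ravi ∩ Yusuf: 08:40–09:50, 12:50–13:25, 13:55–14:25.
Restricted to 08:50–17:45: 08:50–09:50, 12:50–13:25, 13:55–14:25.
Common window lengths: 60, 35, 30 min; longest is 60.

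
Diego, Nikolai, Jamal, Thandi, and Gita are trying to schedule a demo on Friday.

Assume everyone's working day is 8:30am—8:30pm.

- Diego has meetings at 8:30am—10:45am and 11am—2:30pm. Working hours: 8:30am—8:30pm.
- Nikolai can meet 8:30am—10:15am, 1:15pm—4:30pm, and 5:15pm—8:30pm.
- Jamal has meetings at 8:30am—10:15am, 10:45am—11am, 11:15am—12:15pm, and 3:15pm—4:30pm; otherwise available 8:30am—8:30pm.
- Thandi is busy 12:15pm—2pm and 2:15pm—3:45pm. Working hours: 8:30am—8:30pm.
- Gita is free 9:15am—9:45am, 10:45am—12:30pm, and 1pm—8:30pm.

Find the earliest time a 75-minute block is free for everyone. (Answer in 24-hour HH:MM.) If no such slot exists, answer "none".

Diego free within 08:30–20:30: 10:45–11:00, 14:30–20:30.
Jamal free within 08:30–20:30: 10:15–10:45, 11:00–11:15, 12:15–15:15, 16:30–20:30.
Thandi free within 08:30–20:30: 08:30–12:15, 14:00–14:15, 15:45–20:30.
Diego ∩ Nikolai: 14:30–16:30, 17:15–20:30.
Diego ∩ Nikolai ∩ Jamal: 14:30–15:15, 17:15–20:30.
Diego ∩ Nikolai ∩ Jamal ∩ Thandi: 17:15–20:30.
Diego ∩ Nikolai ∩ Jamal ∩ Thandi ∩ Gita: 17:15–20:30.
Windows ≥ 75 min: 17:15–20:30.
Earliest such window starts at 17:15.

17:15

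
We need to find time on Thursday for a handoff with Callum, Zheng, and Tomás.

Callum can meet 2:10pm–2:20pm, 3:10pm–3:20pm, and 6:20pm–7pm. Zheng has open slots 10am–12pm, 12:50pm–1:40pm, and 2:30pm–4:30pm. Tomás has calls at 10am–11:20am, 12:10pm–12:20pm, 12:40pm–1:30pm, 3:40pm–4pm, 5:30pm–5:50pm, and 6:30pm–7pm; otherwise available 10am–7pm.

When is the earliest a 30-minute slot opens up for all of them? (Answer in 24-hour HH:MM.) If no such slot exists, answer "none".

Tomás free within 10:00–19:00: 11:20–12:10, 12:20–12:40, 13:30–15:40, 16:00–17:30, 17:50–18:30.
Callum ∩ Zheng: 15:10–15:20.
Callum ∩ Zheng ∩ Tomás: 15:10–15:20.
Windows ≥ 30 min: (none).

none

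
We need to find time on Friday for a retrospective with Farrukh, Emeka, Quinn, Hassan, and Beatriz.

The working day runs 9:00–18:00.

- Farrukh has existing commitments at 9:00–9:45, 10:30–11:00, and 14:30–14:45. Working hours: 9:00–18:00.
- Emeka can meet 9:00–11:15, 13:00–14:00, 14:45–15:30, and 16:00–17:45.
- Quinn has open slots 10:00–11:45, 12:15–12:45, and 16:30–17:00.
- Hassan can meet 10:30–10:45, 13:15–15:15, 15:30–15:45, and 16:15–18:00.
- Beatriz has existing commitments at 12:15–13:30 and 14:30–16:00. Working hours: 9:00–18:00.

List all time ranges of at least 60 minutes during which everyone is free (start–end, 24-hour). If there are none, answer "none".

Farrukh free within 09:00–18:00: 09:45–10:30, 11:00–14:30, 14:45–18:00.
Beatriz free within 09:00–18:00: 09:00–12:15, 13:30–14:30, 16:00–18:00.
Farrukh ∩ Emeka: 09:45–10:30, 11:00–11:15, 13:00–14:00, 14:45–15:30, 16:00–17:45.
Farrukh ∩ Emeka ∩ Quinn: 10:00–10:30, 11:00–11:15, 16:30–17:00.
Farrukh ∩ Emeka ∩ Quinn ∩ Hassan: 16:30–17:00.
Farrukh ∩ Emeka ∩ Quinn ∩ Hassan ∩ Beatriz: 16:30–17:00.
Windows ≥ 60 min: (none).

none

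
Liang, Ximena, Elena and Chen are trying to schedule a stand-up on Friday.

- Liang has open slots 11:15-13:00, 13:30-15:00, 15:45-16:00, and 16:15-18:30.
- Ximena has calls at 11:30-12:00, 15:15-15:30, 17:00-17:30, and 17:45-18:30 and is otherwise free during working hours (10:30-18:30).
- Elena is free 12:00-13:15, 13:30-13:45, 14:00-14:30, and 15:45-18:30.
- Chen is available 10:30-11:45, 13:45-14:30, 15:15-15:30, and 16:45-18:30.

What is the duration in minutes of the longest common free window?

Ximena free within 10:30–18:30: 10:30–11:30, 12:00–15:15, 15:30–17:00, 17:30–17:45.
Liang ∩ Ximena: 11:15–11:30, 12:00–13:00, 13:30–15:00, 15:45–16:00, 16:15–17:00, 17:30–17:45.
Liang ∩ Ximena ∩ Elena: 12:00–13:00, 13:30–13:45, 14:00–14:30, 15:45–16:00, 16:15–17:00, 17:30–17:45.
Liang ∩ Ximena ∩ Elena ∩ Chen: 14:00–14:30, 16:45–17:00, 17:30–17:45.
Common window lengths: 30, 15, 15 min; longest is 30.

30 minutes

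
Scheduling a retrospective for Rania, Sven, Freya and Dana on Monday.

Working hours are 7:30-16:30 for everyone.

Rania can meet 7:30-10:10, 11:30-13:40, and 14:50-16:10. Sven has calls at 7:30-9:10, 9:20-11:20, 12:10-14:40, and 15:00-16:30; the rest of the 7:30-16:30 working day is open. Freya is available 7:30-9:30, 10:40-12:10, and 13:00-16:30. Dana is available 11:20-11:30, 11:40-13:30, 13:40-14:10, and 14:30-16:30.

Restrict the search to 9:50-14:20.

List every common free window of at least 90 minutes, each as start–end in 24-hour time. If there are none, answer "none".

none

Sven free within 07:30–16:30: 09:10–09:20, 11:20–12:10, 14:40–15:00.
Rania ∩ Sven: 09:10–09:20, 11:30–12:10, 14:50–15:00.
Rania ∩ Sven ∩ Freya: 09:10–09:20, 11:30–12:10, 14:50–15:00.
Rania ∩ Sven ∩ Freya ∩ Dana: 11:40–12:10, 14:50–15:00.
Restricted to 09:50–14:20: 11:40–12:10.
Windows ≥ 90 min: (none).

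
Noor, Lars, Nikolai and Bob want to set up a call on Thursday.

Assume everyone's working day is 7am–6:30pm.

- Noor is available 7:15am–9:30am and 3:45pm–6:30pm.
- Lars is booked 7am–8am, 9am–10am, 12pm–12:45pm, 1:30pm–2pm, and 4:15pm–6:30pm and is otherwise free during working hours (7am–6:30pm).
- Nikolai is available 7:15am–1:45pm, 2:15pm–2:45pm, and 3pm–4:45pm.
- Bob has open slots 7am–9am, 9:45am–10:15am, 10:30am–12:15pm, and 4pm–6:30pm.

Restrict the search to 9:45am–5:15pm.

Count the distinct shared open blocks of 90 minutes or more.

Lars free within 07:00–18:30: 08:00–09:00, 10:00–12:00, 12:45–13:30, 14:00–16:15.
Noor ∩ Lars: 08:00–09:00, 15:45–16:15.
Noor ∩ Lars ∩ Nikolai: 08:00–09:00, 15:45–16:15.
Noor ∩ Lars ∩ Nikolai ∩ Bob: 08:00–09:00, 16:00–16:15.
Restricted to 09:45–17:15: 16:00–16:15.
Windows ≥ 90 min: (none).
That's 0 windows.

0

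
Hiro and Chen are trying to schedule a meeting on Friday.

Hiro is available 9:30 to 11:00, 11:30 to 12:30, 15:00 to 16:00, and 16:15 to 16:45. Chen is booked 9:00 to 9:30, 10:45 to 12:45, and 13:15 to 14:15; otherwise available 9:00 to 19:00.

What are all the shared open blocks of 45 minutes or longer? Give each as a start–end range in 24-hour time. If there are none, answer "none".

09:30–10:45, 15:00–16:00

Chen free within 09:00–19:00: 09:30–10:45, 12:45–13:15, 14:15–19:00.
Hiro ∩ Chen: 09:30–10:45, 15:00–16:00, 16:15–16:45.
Windows ≥ 45 min: 09:30–10:45, 15:00–16:00.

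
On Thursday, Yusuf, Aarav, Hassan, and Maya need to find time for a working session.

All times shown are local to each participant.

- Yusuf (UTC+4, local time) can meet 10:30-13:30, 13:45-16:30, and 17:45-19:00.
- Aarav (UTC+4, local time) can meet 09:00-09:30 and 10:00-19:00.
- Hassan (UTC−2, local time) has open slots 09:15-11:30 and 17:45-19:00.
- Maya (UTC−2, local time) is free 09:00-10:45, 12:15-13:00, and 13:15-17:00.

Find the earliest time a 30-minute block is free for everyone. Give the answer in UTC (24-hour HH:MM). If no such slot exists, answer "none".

Yusuf → UTC: 06:30–09:30, 09:45–12:30, 13:45–15:00.
Aarav → UTC: 05:00–05:30, 06:00–15:00.
Hassan → UTC: 11:15–13:30, 19:45–21:00.
Maya → UTC: 11:00–12:45, 14:15–15:00, 15:15–19:00.
Yusuf ∩ Aarav: 06:30–09:30, 09:45–12:30, 13:45–15:00.
Yusuf ∩ Aarav ∩ Hassan: 11:15–12:30.
Yusuf ∩ Aarav ∩ Hassan ∩ Maya: 11:15–12:30.
Windows ≥ 30 min: 11:15–12:30.
Earliest such window starts at 11:15.

11:15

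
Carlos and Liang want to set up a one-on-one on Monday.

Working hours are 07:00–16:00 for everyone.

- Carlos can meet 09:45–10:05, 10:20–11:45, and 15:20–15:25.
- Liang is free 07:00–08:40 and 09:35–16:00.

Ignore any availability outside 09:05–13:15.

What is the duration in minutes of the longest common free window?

Carlos ∩ Liang: 09:45–10:05, 10:20–11:45, 15:20–15:25.
Restricted to 09:05–13:15: 09:45–10:05, 10:20–11:45.
Common window lengths: 20, 85 min; longest is 85.

85 minutes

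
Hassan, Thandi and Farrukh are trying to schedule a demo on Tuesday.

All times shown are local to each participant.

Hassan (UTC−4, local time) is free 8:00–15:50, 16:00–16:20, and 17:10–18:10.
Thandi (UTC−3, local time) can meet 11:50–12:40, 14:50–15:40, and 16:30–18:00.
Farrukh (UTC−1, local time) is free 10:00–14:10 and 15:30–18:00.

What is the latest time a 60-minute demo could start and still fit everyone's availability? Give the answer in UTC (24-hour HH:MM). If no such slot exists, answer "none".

none

Hassan → UTC: 12:00–19:50, 20:00–20:20, 21:10–22:10.
Thandi → UTC: 14:50–15:40, 17:50–18:40, 19:30–21:00.
Farrukh → UTC: 11:00–15:10, 16:30–19:00.
Hassan ∩ Thandi: 14:50–15:40, 17:50–18:40, 19:30–19:50, 20:00–20:20.
Hassan ∩ Thandi ∩ Farrukh: 14:50–15:10, 17:50–18:40.
Windows ≥ 60 min: (none).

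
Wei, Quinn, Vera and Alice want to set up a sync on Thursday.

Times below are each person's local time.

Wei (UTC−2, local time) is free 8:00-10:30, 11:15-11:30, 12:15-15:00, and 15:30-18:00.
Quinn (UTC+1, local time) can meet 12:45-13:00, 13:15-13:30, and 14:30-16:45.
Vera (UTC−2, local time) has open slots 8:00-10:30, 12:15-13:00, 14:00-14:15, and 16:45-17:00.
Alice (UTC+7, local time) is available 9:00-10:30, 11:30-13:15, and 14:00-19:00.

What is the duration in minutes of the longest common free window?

15 minutes

Wei → UTC: 10:00–12:30, 13:15–13:30, 14:15–17:00, 17:30–20:00.
Quinn → UTC: 11:45–12:00, 12:15–12:30, 13:30–15:45.
Vera → UTC: 10:00–12:30, 14:15–15:00, 16:00–16:15, 18:45–19:00.
Alice → UTC: 02:00–03:30, 04:30–06:15, 07:00–12:00.
Wei ∩ Quinn: 11:45–12:00, 12:15–12:30, 14:15–15:45.
Wei ∩ Quinn ∩ Vera: 11:45–12:00, 12:15–12:30, 14:15–15:00.
Wei ∩ Quinn ∩ Vera ∩ Alice: 11:45–12:00.
Single common window of 15 minutes.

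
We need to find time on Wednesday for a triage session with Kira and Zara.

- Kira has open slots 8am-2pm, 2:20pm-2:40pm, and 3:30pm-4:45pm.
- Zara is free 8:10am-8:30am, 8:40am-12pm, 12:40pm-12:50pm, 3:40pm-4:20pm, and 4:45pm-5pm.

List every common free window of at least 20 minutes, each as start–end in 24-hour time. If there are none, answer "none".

Kira ∩ Zara: 08:10–08:30, 08:40–12:00, 12:40–12:50, 15:40–16:20.
Windows ≥ 20 min: 08:10–08:30, 08:40–12:00, 15:40–16:20.

08:10–08:30, 08:40–12:00, 15:40–16:20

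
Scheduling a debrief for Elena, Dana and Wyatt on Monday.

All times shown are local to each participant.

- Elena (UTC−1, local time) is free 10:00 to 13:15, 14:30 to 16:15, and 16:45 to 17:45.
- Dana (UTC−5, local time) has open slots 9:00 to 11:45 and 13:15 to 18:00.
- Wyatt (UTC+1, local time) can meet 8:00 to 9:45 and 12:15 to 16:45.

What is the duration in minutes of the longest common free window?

Elena → UTC: 11:00–14:15, 15:30–17:15, 17:45–18:45.
Dana → UTC: 14:00–16:45, 18:15–23:00.
Wyatt → UTC: 07:00–08:45, 11:15–15:45.
Elena ∩ Dana: 14:00–14:15, 15:30–16:45, 18:15–18:45.
Elena ∩ Dana ∩ Wyatt: 14:00–14:15, 15:30–15:45.
Common window lengths: 15, 15 min; longest is 15.

15 minutes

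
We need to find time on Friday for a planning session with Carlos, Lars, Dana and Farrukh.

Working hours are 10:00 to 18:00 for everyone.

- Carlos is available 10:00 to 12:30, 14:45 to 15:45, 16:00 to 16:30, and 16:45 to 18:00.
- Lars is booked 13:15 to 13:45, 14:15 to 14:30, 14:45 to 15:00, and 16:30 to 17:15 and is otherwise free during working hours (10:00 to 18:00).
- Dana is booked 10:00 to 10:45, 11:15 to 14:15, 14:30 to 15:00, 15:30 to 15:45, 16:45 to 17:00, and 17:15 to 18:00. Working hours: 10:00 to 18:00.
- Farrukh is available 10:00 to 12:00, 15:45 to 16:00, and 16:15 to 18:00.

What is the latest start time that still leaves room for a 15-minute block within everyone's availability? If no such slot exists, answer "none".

16:15

Lars free within 10:00–18:00: 10:00–13:15, 13:45–14:15, 14:30–14:45, 15:00–16:30, 17:15–18:00.
Dana free within 10:00–18:00: 10:45–11:15, 14:15–14:30, 15:00–15:30, 15:45–16:45, 17:00–17:15.
Carlos ∩ Lars: 10:00–12:30, 15:00–15:45, 16:00–16:30, 17:15–18:00.
Carlos ∩ Lars ∩ Dana: 10:45–11:15, 15:00–15:30, 16:00–16:30.
Carlos ∩ Lars ∩ Dana ∩ Farrukh: 10:45–11:15, 16:15–16:30.
Windows ≥ 15 min: 10:45–11:15, 16:15–16:30.
Latest start in the last window 16:15–16:30 is 16:30 − 15 min = 16:15.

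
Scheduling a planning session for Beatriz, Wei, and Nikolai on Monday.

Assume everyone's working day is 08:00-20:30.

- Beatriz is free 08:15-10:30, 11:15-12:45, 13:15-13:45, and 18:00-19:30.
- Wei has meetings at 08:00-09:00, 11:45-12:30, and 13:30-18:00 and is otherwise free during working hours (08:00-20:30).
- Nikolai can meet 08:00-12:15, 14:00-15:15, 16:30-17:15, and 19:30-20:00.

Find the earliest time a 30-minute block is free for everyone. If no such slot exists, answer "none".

Wei free within 08:00–20:30: 09:00–11:45, 12:30–13:30, 18:00–20:30.
Beatriz ∩ Wei: 09:00–10:30, 11:15–11:45, 12:30–12:45, 13:15–13:30, 18:00–19:30.
Beatriz ∩ Wei ∩ Nikolai: 09:00–10:30, 11:15–11:45.
Windows ≥ 30 min: 09:00–10:30, 11:15–11:45.
Earliest such window starts at 09:00.

09:00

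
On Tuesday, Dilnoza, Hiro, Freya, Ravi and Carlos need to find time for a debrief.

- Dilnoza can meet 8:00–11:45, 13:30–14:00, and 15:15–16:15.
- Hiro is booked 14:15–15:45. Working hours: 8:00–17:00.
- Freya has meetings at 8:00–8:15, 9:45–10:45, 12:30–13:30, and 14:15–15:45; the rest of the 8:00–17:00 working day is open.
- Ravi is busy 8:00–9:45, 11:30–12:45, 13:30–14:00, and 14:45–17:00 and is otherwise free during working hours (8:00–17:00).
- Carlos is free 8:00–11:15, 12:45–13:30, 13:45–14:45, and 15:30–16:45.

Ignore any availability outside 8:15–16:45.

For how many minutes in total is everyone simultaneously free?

30 minutes

Hiro free within 08:00–17:00: 08:00–14:15, 15:45–17:00.
Freya free within 08:00–17:00: 08:15–09:45, 10:45–12:30, 13:30–14:15, 15:45–17:00.
Ravi free within 08:00–17:00: 09:45–11:30, 12:45–13:30, 14:00–14:45.
Dilnoza ∩ Hiro: 08:00–11:45, 13:30–14:00, 15:45–16:15.
Dilnoza ∩ Hiro ∩ Freya: 08:15–09:45, 10:45–11:45, 13:30–14:00, 15:45–16:15.
Dilnoza ∩ Hiro ∩ Freya ∩ Ravi: 10:45–11:30.
Dilnoza ∩ Hiro ∩ Freya ∩ Ravi ∩ Carlos: 10:45–11:15.
Restricted to 08:15–16:45: 10:45–11:15.
Total common minutes: 30.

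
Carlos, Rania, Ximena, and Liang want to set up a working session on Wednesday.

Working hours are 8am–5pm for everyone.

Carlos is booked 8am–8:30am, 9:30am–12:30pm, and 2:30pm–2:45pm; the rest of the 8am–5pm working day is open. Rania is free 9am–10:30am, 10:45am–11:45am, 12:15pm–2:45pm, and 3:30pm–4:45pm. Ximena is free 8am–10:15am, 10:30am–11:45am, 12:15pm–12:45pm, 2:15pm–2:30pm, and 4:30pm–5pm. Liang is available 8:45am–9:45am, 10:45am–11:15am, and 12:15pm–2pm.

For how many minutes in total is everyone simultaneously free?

Carlos free within 08:00–17:00: 08:30–09:30, 12:30–14:30, 14:45–17:00.
Carlos ∩ Rania: 09:00–09:30, 12:30–14:30, 15:30–16:45.
Carlos ∩ Rania ∩ Ximena: 09:00–09:30, 12:30–12:45, 14:15–14:30, 16:30–16:45.
Carlos ∩ Rania ∩ Ximena ∩ Liang: 09:00–09:30, 12:30–12:45.
Total common minutes: 30 + 15 = 45.

45 minutes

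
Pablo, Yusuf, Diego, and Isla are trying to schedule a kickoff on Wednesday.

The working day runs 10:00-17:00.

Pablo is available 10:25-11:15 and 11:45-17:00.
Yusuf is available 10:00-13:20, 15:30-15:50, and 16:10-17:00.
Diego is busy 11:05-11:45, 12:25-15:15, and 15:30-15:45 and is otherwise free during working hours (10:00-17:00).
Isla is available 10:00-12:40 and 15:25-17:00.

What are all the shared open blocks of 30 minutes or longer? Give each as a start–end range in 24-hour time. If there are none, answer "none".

Diego free within 10:00–17:00: 10:00–11:05, 11:45–12:25, 15:15–15:30, 15:45–17:00.
Pablo ∩ Yusuf: 10:25–11:15, 11:45–13:20, 15:30–15:50, 16:10–17:00.
Pablo ∩ Yusuf ∩ Diego: 10:25–11:05, 11:45–12:25, 15:45–15:50, 16:10–17:00.
Pablo ∩ Yusuf ∩ Diego ∩ Isla: 10:25–11:05, 11:45–12:25, 15:45–15:50, 16:10–17:00.
Windows ≥ 30 min: 10:25–11:05, 11:45–12:25, 16:10–17:00.

10:25–11:05, 11:45–12:25, 16:10–17:00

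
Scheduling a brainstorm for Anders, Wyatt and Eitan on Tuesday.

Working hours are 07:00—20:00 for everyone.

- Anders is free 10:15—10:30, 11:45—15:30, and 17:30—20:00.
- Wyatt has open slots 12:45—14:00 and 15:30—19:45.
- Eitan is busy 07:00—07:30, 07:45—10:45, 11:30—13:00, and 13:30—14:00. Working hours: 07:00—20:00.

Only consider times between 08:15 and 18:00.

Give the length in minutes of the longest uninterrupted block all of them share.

Eitan free within 07:00–20:00: 07:30–07:45, 10:45–11:30, 13:00–13:30, 14:00–20:00.
Anders ∩ Wyatt: 12:45–14:00, 17:30–19:45.
Anders ∩ Wyatt ∩ Eitan: 13:00–13:30, 17:30–19:45.
Restricted to 08:15–18:00: 13:00–13:30, 17:30–18:00.
Common window lengths: 30, 30 min; longest is 30.

30 minutes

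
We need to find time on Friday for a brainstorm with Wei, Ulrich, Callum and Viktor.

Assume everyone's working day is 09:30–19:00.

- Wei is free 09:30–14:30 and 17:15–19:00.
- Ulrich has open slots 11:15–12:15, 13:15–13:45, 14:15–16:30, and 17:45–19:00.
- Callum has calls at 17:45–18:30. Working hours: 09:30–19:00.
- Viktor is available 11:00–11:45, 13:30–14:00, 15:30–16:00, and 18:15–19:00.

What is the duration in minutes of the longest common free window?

Callum free within 09:30–19:00: 09:30–17:45, 18:30–19:00.
Wei ∩ Ulrich: 11:15–12:15, 13:15–13:45, 14:15–14:30, 17:45–19:00.
Wei ∩ Ulrich ∩ Callum: 11:15–12:15, 13:15–13:45, 14:15–14:30, 18:30–19:00.
Wei ∩ Ulrich ∩ Callum ∩ Viktor: 11:15–11:45, 13:30–13:45, 18:30–19:00.
Common window lengths: 30, 15, 30 min; longest is 30.

30 minutes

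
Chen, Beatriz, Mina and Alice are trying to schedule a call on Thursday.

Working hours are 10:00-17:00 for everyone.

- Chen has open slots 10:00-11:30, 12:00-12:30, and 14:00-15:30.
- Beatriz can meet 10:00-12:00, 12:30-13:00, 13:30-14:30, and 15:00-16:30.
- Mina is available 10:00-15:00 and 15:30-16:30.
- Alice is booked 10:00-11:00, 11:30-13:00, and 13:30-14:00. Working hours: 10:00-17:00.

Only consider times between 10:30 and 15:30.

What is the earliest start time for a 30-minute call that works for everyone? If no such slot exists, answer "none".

Alice free within 10:00–17:00: 11:00–11:30, 13:00–13:30, 14:00–17:00.
Chen ∩ Beatriz: 10:00–11:30, 14:00–14:30, 15:00–15:30.
Chen ∩ Beatriz ∩ Mina: 10:00–11:30, 14:00–14:30.
Chen ∩ Beatriz ∩ Mina ∩ Alice: 11:00–11:30, 14:00–14:30.
Restricted to 10:30–15:30: 11:00–11:30, 14:00–14:30.
Windows ≥ 30 min: 11:00–11:30, 14:00–14:30.
Earliest such window starts at 11:00.

11:00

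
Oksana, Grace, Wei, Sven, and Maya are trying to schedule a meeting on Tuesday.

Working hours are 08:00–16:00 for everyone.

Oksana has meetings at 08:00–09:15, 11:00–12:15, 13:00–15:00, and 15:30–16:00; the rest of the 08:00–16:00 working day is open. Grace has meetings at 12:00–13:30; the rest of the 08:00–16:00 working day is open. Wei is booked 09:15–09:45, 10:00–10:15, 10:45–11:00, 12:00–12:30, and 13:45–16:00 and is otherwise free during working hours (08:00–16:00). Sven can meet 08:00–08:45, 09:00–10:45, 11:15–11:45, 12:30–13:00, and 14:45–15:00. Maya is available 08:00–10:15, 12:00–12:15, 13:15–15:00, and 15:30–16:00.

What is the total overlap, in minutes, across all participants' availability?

15 minutes

Oksana free within 08:00–16:00: 09:15–11:00, 12:15–13:00, 15:00–15:30.
Grace free within 08:00–16:00: 08:00–12:00, 13:30–16:00.
Wei free within 08:00–16:00: 08:00–09:15, 09:45–10:00, 10:15–10:45, 11:00–12:00, 12:30–13:45.
Oksana ∩ Grace: 09:15–11:00, 15:00–15:30.
Oksana ∩ Grace ∩ Wei: 09:45–10:00, 10:15–10:45.
Oksana ∩ Grace ∩ Wei ∩ Sven: 09:45–10:00, 10:15–10:45.
Oksana ∩ Grace ∩ Wei ∩ Sven ∩ Maya: 09:45–10:00.
Total common minutes: 15.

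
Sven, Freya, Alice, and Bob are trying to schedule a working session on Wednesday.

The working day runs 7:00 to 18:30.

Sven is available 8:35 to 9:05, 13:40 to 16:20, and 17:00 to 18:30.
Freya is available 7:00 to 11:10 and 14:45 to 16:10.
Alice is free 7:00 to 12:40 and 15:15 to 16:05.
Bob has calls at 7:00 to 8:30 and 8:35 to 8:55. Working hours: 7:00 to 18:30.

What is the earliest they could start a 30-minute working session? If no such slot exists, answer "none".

15:15

Bob free within 07:00–18:30: 08:30–08:35, 08:55–18:30.
Sven ∩ Freya: 08:35–09:05, 14:45–16:10.
Sven ∩ Freya ∩ Alice: 08:35–09:05, 15:15–16:05.
Sven ∩ Freya ∩ Alice ∩ Bob: 08:55–09:05, 15:15–16:05.
Windows ≥ 30 min: 15:15–16:05.
Earliest such window starts at 15:15.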